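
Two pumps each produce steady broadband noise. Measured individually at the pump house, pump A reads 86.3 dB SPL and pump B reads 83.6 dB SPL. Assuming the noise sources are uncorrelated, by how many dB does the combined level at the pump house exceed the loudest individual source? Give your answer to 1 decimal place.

1.9 dB

Uncorrelated sources add in intensity (power), not in dB.
L_total = 10·log₁₀(10^(86.3/10) + 10^(83.6/10)) = 88.17 dB SPL.
Excess over the loudest (86.3 dB): 88.17 − 86.3 = 1.9 dB.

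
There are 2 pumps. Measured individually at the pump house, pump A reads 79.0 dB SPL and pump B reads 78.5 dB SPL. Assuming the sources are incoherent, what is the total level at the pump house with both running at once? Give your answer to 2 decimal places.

81.77 dB SPL

Uncorrelated sources add in intensity (power), not in dB.
L_total = 10·log₁₀(10^(79.0/10) + 10^(78.5/10)) = 10·log₁₀(150200000) = 81.77 dB SPL.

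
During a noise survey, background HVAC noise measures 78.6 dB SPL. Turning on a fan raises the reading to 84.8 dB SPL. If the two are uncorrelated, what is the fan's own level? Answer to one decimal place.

Remove the background by subtracting linear intensities:
L_src = 10·log₁₀(10^(84.8/10) − 10^(78.6/10)) = 10·log₁₀(229600000) = 83.6 dB SPL.

83.6 dB SPL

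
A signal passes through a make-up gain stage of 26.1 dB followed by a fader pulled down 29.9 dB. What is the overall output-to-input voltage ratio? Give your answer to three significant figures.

0.646

Net gain = 26.1 + (−29.9) = -3.8 dB.
Voltage ratio = 10^(-3.8/20) = 0.646.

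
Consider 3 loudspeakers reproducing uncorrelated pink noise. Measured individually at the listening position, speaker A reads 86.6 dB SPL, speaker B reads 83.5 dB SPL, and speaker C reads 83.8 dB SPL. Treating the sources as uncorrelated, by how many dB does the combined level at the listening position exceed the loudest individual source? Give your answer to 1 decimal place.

Incoherent sources sum as intensities:
L_total = 10·log₁₀(10^(86.6/10) + 10^(83.5/10) + 10^(83.8/10)) = 89.64 dB SPL.
Excess over the loudest (86.6 dB): 89.64 − 86.6 = 3.0 dB.

3.0 dB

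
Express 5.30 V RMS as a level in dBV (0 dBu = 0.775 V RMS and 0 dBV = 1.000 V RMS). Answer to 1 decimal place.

dBV = 20·log₁₀(V / 1.000 V).
20·log₁₀(5.30/1.000) = +14.5 dBV.

+14.5 dBV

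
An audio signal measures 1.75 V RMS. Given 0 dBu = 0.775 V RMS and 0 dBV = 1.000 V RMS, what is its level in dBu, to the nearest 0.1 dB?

+7.1 dBu

dBu = 20·log₁₀(V / 0.775 V).
20·log₁₀(1.75/0.775) = +7.1 dBu.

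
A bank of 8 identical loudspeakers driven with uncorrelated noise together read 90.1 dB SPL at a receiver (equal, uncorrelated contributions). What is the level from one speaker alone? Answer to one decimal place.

8 equal incoherent sources add 10·log₁₀(8) = 9.03 dB over one source.
L_one = 90.1 − 9.03 = 81.1 dB SPL.

81.1 dB SPL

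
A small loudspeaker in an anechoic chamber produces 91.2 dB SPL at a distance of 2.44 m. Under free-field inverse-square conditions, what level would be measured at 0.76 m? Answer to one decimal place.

101.3 dB SPL

Inverse-square spreading gives ΔL = −20·log₁₀(d₂/d₁).
ΔL = −20·log₁₀(0.76/2.44) = 10.13 dB, so L₂ = 91.2 + (10.13) = 101.3 dB SPL.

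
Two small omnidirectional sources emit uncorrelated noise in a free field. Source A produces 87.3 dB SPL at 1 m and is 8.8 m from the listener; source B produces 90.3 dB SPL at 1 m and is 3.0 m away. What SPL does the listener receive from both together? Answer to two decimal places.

At the listener: L_A = 87.3 − 20·log₁₀(8.8) = 68.410 dB; L_B = 90.3 − 20·log₁₀(3.0) = 80.758 dB.
Combined: 10·log₁₀(10^(68.410/10)+10^(80.758/10)) = 81.00 dB SPL.

81.00 dB SPL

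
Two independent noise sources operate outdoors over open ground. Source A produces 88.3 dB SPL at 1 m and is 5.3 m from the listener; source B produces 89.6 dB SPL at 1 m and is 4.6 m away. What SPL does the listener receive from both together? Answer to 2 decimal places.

78.27 dB SPL

At the listener: L_A = 88.3 − 20·log₁₀(5.3) = 73.814 dB; L_B = 89.6 − 20·log₁₀(4.6) = 76.345 dB.
Combined: 10·log₁₀(10^(73.814/10)+10^(76.345/10)) = 78.27 dB SPL.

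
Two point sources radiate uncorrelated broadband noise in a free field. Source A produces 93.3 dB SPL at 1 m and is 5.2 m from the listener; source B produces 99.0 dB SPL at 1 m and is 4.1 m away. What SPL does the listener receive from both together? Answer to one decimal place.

87.4 dB SPL

At the listener: L_A = 93.3 − 20·log₁₀(5.2) = 78.98 dB; L_B = 99.0 − 20·log₁₀(4.1) = 86.74 dB.
Combined: 10·log₁₀(10^(78.98/10)+10^(86.74/10)) = 87.4 dB SPL.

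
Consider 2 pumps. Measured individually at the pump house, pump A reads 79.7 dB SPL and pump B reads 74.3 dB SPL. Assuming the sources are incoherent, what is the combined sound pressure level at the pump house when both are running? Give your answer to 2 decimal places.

80.80 dB SPL

Uncorrelated sources add in intensity (power), not in dB.
L_total = 10·log₁₀(10^(79.7/10) + 10^(74.3/10)) = 10·log₁₀(120200000) = 80.80 dB SPL.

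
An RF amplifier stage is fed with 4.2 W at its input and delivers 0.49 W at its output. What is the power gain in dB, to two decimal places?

-9.33 dB

Power is a power quantity, so gain = 10·log₁₀(P_out/P_in).
10·log₁₀(0.49/4.2) = 10·log₁₀(0.1167) = -9.33 dB.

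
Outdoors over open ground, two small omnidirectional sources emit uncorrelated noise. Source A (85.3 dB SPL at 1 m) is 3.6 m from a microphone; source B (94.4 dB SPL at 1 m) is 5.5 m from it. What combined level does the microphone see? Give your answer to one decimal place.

80.7 dB SPL

At the listener: L_A = 85.3 − 20·log₁₀(3.6) = 74.17 dB; L_B = 94.4 − 20·log₁₀(5.5) = 79.59 dB.
Combined: 10·log₁₀(10^(74.17/10)+10^(79.59/10)) = 80.7 dB SPL.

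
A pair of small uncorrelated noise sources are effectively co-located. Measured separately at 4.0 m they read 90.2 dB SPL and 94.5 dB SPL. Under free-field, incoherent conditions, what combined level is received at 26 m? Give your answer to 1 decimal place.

Combined at 4.0 m: 10·log₁₀(10^(90.2/10)+10^(94.5/10)) = 95.87 dB SPL.
Then apply −20·log₁₀(26/4.0) = -16.26 dB → 79.6 dB SPL.

79.6 dB SPL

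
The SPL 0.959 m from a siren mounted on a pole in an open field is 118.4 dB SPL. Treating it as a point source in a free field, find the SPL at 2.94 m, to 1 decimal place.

For a point source in a free field, ΔL = −20·log₁₀(d₂/d₁).
ΔL = −20·log₁₀(2.94/0.959) = -9.73 dB, so L₂ = 118.4 + (-9.73) = 108.7 dB SPL.

108.7 dB SPL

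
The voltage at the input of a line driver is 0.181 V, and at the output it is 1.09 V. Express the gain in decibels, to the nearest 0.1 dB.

For a voltage ratio, dB = 20·log₁₀(V₂/V₁).
20·log₁₀(1.09/0.181) = 20·log₁₀(6.022) = 15.6 dB.

15.6 dB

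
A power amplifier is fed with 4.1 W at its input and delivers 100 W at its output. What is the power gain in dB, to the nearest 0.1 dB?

13.9 dB

For a power ratio, dB = 10·log₁₀(P₂/P₁).
10·log₁₀(100/4.1) = 10·log₁₀(24.39) = 13.9 dB.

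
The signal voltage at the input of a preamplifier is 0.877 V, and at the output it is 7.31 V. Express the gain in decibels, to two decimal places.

Voltage is an amplitude quantity, so gain = 20·log₁₀(V_out/V_in).
20·log₁₀(7.31/0.877) = 20·log₁₀(8.335) = 18.42 dB.

18.42 dB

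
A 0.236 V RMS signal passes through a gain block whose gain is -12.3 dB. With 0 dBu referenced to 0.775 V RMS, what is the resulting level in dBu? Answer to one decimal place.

-22.6 dBu

Input level: 20·log₁₀(0.236/0.775) = -10.33 dBu.
Output: -10.33 − 12.3 = -22.6 dBu.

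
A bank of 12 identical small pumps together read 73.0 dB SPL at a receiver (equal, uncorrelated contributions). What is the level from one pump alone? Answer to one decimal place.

12 equal incoherent sources add 10·log₁₀(12) = 10.79 dB over one source.
L_one = 73.0 − 10.79 = 62.2 dB SPL.

62.2 dB SPL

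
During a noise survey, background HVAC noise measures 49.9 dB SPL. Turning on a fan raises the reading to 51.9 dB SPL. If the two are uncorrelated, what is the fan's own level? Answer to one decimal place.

Subtract intensities: L_src = 10·log₁₀(10^(L_total/10) − 10^(L_bg/10)).
L_src = 10·log₁₀(10^(51.9/10) − 10^(49.9/10)) = 10·log₁₀(57160) = 47.6 dB SPL.

47.6 dB SPL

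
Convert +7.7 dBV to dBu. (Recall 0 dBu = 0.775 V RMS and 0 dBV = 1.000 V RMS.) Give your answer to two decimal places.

+9.91 dBu

The offset between the scales is 20·log₁₀(0.775/1.000) = −2.214 dB.
So dBu = +7.7 + 2.214 = +9.91 dBu.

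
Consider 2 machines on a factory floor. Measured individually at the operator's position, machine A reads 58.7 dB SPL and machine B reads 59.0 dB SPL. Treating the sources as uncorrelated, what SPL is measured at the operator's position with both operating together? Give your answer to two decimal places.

61.86 dB SPL

Uncorrelated sources add in intensity (power), not in dB.
L_total = 10·log₁₀(10^(58.7/10) + 10^(59.0/10)) = 10·log₁₀(1536000) = 61.86 dB SPL.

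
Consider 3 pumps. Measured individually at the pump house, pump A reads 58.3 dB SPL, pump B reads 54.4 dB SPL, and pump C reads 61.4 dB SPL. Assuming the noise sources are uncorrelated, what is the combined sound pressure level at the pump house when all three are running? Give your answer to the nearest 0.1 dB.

Add the sources as powers (linear), then convert back to dB:
L_total = 10·log₁₀(10^(58.3/10) + 10^(54.4/10) + 10^(61.4/10)) = 10·log₁₀(2332000) = 63.7 dB SPL.

63.7 dB SPL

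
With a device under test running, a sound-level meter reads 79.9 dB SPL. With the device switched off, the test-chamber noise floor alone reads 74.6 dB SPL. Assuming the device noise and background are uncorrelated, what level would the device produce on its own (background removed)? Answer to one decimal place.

Subtract intensities: L_src = 10·log₁₀(10^(L_total/10) − 10^(L_bg/10)).
L_src = 10·log₁₀(10^(79.9/10) − 10^(74.6/10)) = 10·log₁₀(68880000) = 78.4 dB SPL.

78.4 dB SPL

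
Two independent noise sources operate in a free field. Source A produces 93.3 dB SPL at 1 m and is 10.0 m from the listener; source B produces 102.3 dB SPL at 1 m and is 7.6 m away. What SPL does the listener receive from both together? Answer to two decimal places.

84.99 dB SPL

At the listener: L_A = 93.3 − 20·log₁₀(10.0) = 73.300 dB; L_B = 102.3 − 20·log₁₀(7.6) = 84.684 dB.
Combined: 10·log₁₀(10^(73.300/10)+10^(84.684/10)) = 84.99 dB SPL.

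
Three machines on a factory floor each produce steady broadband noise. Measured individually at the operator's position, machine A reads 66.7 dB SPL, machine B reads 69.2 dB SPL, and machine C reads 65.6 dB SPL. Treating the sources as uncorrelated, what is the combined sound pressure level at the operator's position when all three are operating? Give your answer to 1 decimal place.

Uncorrelated sources add in intensity (power), not in dB.
L_total = 10·log₁₀(10^(66.7/10) + 10^(69.2/10) + 10^(65.6/10)) = 10·log₁₀(16630000) = 72.2 dB SPL.

72.2 dB SPL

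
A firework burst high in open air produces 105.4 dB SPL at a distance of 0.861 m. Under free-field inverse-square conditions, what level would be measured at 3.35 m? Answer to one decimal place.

Free-field point source: level drops by 20·log₁₀ of the distance ratio.
ΔL = −20·log₁₀(3.35/0.861) = -11.80 dB, so L₂ = 105.4 + (-11.80) = 93.6 dB SPL.

93.6 dB SPL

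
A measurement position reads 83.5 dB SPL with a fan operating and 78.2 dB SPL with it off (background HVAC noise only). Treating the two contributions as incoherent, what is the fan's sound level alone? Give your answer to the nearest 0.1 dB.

82.0 dB SPL

Subtract intensities: L_src = 10·log₁₀(10^(L_total/10) − 10^(L_bg/10)).
L_src = 10·log₁₀(10^(83.5/10) − 10^(78.2/10)) = 10·log₁₀(157800000) = 82.0 dB SPL.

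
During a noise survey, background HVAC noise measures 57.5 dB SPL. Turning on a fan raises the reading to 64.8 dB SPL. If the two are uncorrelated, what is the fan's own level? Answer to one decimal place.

63.9 dB SPL

Background correction is a power subtraction:
L_src = 10·log₁₀(10^(64.8/10) − 10^(57.5/10)) = 10·log₁₀(2458000) = 63.9 dB SPL.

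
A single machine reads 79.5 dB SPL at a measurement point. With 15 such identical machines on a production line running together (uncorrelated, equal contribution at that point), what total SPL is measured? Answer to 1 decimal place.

91.3 dB SPL

15 equal incoherent sources raise the level by 10·log₁₀(15) = 11.76 dB.
L_total = 79.5 + 11.76 = 91.3 dB SPL.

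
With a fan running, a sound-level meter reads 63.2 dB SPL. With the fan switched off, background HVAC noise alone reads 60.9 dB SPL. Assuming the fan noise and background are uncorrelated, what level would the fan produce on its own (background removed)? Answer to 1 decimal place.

59.3 dB SPL

Background correction is a power subtraction:
L_src = 10·log₁₀(10^(63.2/10) − 10^(60.9/10)) = 10·log₁₀(859000) = 59.3 dB SPL.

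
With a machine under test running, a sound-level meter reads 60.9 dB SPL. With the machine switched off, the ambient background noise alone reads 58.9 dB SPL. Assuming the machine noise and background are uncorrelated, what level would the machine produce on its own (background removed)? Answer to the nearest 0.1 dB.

56.6 dB SPL

Background correction is a power subtraction:
L_src = 10·log₁₀(10^(60.9/10) − 10^(58.9/10)) = 10·log₁₀(454000) = 56.6 dB SPL.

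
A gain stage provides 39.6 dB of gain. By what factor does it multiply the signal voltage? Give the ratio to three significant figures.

Voltage ratio = 10^(dB/20).
10^(39.6/20) = 10^(1.980) = 95.5.

95.5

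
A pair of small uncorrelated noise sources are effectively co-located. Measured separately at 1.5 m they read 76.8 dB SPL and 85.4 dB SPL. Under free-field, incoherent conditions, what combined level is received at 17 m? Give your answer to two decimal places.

64.87 dB SPL

Combined at 1.5 m: 10·log₁₀(10^(76.8/10)+10^(85.4/10)) = 85.962 dB SPL.
Then apply −20·log₁₀(17/1.5) = -21.087 dB → 64.87 dB SPL.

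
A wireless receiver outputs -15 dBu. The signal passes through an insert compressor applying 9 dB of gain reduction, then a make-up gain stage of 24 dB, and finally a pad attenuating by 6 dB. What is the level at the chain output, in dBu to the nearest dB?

-6 dBu

Cascaded gains and losses add directly in dB.
-15 − 9 + 24 − 6 = -6 dBu.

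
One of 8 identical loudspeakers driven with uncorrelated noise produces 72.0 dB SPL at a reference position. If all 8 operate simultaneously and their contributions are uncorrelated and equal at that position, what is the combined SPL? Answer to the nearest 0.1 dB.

81.0 dB SPL

8 equal incoherent sources raise the level by 10·log₁₀(8) = 9.03 dB.
L_total = 72.0 + 9.03 = 81.0 dB SPL.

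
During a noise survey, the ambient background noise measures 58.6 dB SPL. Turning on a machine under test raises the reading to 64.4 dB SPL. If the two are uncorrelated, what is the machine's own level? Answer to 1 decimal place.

Remove the background by subtracting linear intensities:
L_src = 10·log₁₀(10^(64.4/10) − 10^(58.6/10)) = 10·log₁₀(2030000) = 63.1 dB SPL.

63.1 dB SPL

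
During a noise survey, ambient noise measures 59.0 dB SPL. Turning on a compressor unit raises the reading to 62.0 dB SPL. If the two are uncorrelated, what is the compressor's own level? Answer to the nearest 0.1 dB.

59.0 dB SPL

Remove the background by subtracting linear intensities:
L_src = 10·log₁₀(10^(62.0/10) − 10^(59.0/10)) = 10·log₁₀(790600) = 59.0 dB SPL.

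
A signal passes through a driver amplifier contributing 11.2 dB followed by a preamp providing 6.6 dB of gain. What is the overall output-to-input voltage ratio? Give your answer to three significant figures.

7.76

Net gain = 11.2 + 6.6 = 17.8 dB.
Voltage ratio = 10^(17.8/20) = 7.76.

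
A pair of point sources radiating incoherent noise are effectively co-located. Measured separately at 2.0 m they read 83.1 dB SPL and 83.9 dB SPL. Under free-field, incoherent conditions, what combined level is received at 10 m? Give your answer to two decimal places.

Combined at 2.0 m: 10·log₁₀(10^(83.1/10)+10^(83.9/10)) = 86.529 dB SPL.
Then apply −20·log₁₀(10/2.0) = -13.979 dB → 72.55 dB SPL.

72.55 dB SPL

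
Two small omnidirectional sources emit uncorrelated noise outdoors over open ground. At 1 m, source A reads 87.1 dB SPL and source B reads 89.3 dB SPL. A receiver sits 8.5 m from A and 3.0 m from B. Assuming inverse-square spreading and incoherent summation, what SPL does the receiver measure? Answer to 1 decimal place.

80.1 dB SPL

At the listener: L_A = 87.1 − 20·log₁₀(8.5) = 68.51 dB; L_B = 89.3 − 20·log₁₀(3.0) = 79.76 dB.
Combined: 10·log₁₀(10^(68.51/10)+10^(79.76/10)) = 80.1 dB SPL.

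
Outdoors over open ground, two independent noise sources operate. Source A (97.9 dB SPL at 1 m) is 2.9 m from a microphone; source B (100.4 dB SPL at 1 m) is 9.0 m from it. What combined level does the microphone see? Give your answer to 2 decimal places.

At the listener: L_A = 97.9 − 20·log₁₀(2.9) = 88.652 dB; L_B = 100.4 − 20·log₁₀(9.0) = 81.315 dB.
Combined: 10·log₁₀(10^(88.652/10)+10^(81.315/10)) = 89.39 dB SPL.

89.39 dB SPL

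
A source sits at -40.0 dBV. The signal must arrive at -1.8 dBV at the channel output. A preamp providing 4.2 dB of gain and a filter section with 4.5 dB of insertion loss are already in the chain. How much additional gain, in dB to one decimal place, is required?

The required make-up gain is the shortfall in the dB sum.
G = -1.8 − (-40.0) − 4.2 + 4.5 = 38.5 dB.

38.5 dB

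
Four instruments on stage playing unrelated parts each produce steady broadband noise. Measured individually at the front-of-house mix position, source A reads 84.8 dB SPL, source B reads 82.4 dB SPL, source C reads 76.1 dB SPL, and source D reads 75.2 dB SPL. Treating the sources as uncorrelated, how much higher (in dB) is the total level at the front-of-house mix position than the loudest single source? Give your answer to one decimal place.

Uncorrelated sources add in intensity (power), not in dB.
L_total = 10·log₁₀(10^(84.8/10) + 10^(82.4/10) + 10^(76.1/10) + 10^(75.2/10)) = 87.40 dB SPL.
Excess over the loudest (84.8 dB): 87.40 − 84.8 = 2.6 dB.

2.6 dB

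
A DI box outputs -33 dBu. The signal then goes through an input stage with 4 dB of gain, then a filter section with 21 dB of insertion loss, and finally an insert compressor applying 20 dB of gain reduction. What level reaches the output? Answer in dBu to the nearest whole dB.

In dB, series stages simply add:
-33 + 4 − 21 − 20 = -70 dBu.

-70 dBu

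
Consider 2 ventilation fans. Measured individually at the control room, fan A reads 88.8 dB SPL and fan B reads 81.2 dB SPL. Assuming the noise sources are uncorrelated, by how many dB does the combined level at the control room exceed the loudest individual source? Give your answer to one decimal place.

0.7 dB

Add the sources as powers (linear), then convert back to dB:
L_total = 10·log₁₀(10^(88.8/10) + 10^(81.2/10)) = 89.50 dB SPL.
Excess over the loudest (88.8 dB): 89.50 − 88.8 = 0.7 dB.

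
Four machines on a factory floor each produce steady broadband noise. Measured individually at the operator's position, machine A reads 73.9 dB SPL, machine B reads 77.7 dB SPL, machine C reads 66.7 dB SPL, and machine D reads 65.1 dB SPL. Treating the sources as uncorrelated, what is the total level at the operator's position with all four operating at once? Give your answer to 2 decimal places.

79.61 dB SPL

Add the sources as powers (linear), then convert back to dB:
L_total = 10·log₁₀(10^(73.9/10) + 10^(77.7/10) + 10^(66.7/10) + 10^(65.1/10)) = 10·log₁₀(91340000) = 79.61 dB SPL.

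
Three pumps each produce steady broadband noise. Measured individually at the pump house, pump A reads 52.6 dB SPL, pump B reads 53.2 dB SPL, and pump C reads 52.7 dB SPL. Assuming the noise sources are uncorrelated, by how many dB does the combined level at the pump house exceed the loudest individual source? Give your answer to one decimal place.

Incoherent sources sum as intensities:
L_total = 10·log₁₀(10^(52.6/10) + 10^(53.2/10) + 10^(52.7/10)) = 57.61 dB SPL.
Excess over the loudest (53.2 dB): 57.61 − 53.2 = 4.4 dB.

4.4 dB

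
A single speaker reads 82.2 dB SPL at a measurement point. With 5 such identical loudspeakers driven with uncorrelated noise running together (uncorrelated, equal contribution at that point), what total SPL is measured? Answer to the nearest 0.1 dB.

89.2 dB SPL

5 equal incoherent sources raise the level by 10·log₁₀(5) = 6.99 dB.
L_total = 82.2 + 6.99 = 89.2 dB SPL.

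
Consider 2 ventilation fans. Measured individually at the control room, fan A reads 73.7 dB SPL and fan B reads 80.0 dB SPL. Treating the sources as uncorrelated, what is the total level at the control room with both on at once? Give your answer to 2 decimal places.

80.91 dB SPL

Incoherent sources sum as intensities:
L_total = 10·log₁₀(10^(73.7/10) + 10^(80.0/10)) = 10·log₁₀(123400000) = 80.91 dB SPL.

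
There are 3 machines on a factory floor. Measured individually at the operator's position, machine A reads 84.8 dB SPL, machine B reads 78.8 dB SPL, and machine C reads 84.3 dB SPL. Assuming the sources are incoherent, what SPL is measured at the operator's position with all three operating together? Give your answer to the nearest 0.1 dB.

Uncorrelated sources add in intensity (power), not in dB.
L_total = 10·log₁₀(10^(84.8/10) + 10^(78.8/10) + 10^(84.3/10)) = 10·log₁₀(647000000) = 88.1 dB SPL.

88.1 dB SPL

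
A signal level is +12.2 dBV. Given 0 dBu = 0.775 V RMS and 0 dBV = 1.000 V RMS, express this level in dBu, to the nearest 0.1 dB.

The offset between the scales is 20·log₁₀(0.775/1.000) = −2.214 dB.
So dBu = +12.2 + 2.214 = +14.4 dBu.

+14.4 dBu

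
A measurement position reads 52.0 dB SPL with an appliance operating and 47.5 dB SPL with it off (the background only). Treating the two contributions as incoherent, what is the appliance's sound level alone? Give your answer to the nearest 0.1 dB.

Background correction is a power subtraction:
L_src = 10·log₁₀(10^(52.0/10) − 10^(47.5/10)) = 10·log₁₀(102300) = 50.1 dB SPL.

50.1 dB SPL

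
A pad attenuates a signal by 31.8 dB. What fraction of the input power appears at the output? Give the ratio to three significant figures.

0.000661

Power ratio = 10^(dB/10).
10^(-31.8/10) = 10^(-3.180) = 0.000661.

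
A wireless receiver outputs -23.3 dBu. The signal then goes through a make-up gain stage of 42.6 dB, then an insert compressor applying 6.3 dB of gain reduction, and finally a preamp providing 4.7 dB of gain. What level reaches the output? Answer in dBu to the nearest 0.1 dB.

+17.7 dBu

Cascaded gains and losses add directly in dB.
-23.3 + 42.6 − 6.3 + 4.7 = +17.7 dBu.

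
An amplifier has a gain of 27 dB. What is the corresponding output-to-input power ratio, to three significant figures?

501

Power ratio = 10^(dB/10).
10^(27/10) = 10^(2.700) = 501.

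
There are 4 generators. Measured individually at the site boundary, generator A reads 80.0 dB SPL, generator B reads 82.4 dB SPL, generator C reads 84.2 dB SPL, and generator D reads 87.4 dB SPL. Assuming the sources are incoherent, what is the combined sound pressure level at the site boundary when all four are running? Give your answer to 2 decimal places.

Uncorrelated sources add in intensity (power), not in dB.
L_total = 10·log₁₀(10^(80.0/10) + 10^(82.4/10) + 10^(84.2/10) + 10^(87.4/10)) = 10·log₁₀(1086000000) = 90.36 dB SPL.

90.36 dB SPL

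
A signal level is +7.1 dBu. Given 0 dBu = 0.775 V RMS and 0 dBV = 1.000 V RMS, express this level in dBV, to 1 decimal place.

+4.9 dBV

The offset between the scales is 20·log₁₀(0.775/1.000) = −2.214 dB.
So dBV = +7.1 − 2.214 = +4.9 dBV.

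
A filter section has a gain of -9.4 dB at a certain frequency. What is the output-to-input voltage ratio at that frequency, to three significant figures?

Voltage ratio = 10^(dB/20).
10^(-9.4/20) = 10^(-0.4700) = 0.339.

0.339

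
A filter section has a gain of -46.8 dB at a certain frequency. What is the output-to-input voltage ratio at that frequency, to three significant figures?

Voltage ratio = 10^(dB/20).
10^(-46.8/20) = 10^(-2.340) = 0.00457.

0.00457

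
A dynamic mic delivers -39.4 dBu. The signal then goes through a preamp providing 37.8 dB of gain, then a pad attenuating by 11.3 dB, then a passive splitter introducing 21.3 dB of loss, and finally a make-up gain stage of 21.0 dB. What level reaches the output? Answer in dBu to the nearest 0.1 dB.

-13.2 dBu

Gain stages sum in dB:
-39.4 + 37.8 − 11.3 − 21.3 + 21.0 = -13.2 dBu.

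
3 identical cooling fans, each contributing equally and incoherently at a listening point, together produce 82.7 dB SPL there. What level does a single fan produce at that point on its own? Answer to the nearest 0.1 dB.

77.9 dB SPL

3 equal incoherent sources add 10·log₁₀(3) = 4.77 dB over one source.
L_one = 82.7 − 4.77 = 77.9 dB SPL.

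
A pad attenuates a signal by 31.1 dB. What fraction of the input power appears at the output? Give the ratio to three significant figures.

0.000776

Power ratio = 10^(dB/10).
10^(-31.1/10) = 10^(-3.110) = 0.000776.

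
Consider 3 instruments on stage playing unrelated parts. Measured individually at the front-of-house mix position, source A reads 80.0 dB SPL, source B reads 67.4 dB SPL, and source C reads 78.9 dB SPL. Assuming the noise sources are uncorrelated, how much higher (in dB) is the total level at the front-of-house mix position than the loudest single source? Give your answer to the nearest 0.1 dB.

Incoherent sources sum as intensities:
L_total = 10·log₁₀(10^(80.0/10) + 10^(67.4/10) + 10^(78.9/10)) = 82.63 dB SPL.
Excess over the loudest (80.0 dB): 82.63 − 80.0 = 2.6 dB.

2.6 dB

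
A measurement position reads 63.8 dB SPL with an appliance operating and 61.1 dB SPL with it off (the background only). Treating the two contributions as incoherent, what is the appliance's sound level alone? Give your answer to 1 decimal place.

Background correction is a power subtraction:
L_src = 10·log₁₀(10^(63.8/10) − 10^(61.1/10)) = 10·log₁₀(1111000) = 60.5 dB SPL.

60.5 dB SPL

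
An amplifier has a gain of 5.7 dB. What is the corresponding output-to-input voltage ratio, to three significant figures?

1.93

Voltage ratio = 10^(dB/20).
10^(5.7/20) = 10^(0.2850) = 1.93.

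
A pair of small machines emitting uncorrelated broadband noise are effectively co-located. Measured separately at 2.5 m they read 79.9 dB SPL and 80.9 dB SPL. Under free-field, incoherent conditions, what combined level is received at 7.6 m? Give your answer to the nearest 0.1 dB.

Combined at 2.5 m: 10·log₁₀(10^(79.9/10)+10^(80.9/10)) = 83.44 dB SPL.
Then apply −20·log₁₀(7.6/2.5) = -9.66 dB → 73.8 dB SPL.

73.8 dB SPL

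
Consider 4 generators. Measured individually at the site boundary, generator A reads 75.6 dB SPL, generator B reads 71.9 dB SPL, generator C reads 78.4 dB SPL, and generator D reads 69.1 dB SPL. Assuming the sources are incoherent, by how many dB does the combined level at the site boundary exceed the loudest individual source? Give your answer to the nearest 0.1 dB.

2.7 dB

Add the sources as powers (linear), then convert back to dB:
L_total = 10·log₁₀(10^(75.6/10) + 10^(71.9/10) + 10^(78.4/10) + 10^(69.1/10)) = 81.11 dB SPL.
Excess over the loudest (78.4 dB): 81.11 − 78.4 = 2.7 dB.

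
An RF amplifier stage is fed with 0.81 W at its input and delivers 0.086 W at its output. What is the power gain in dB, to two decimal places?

Power is a power quantity, so gain = 10·log₁₀(P_out/P_in).
10·log₁₀(0.086/0.81) = 10·log₁₀(0.1062) = -9.74 dB.

-9.74 dB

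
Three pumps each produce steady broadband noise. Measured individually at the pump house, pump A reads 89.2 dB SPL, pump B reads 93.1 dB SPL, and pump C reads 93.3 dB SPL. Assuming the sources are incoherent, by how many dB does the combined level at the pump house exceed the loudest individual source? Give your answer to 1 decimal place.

3.7 dB

Uncorrelated sources add in intensity (power), not in dB.
L_total = 10·log₁₀(10^(89.2/10) + 10^(93.1/10) + 10^(93.3/10)) = 97.00 dB SPL.
Excess over the loudest (93.3 dB): 97.00 − 93.3 = 3.7 dB.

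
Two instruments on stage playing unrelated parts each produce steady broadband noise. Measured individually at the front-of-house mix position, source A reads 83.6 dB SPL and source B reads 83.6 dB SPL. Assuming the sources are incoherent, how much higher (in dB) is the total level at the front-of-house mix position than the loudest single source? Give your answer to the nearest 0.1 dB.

3.0 dB

Uncorrelated sources add in intensity (power), not in dB.
L_total = 10·log₁₀(10^(83.6/10) + 10^(83.6/10)) = 86.61 dB SPL.
Excess over the loudest (83.6 dB): 86.61 − 83.6 = 3.0 dB.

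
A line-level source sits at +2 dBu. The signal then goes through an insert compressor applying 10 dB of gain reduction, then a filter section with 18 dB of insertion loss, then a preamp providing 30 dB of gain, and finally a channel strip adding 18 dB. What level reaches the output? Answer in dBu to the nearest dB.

Gain stages sum in dB:
+2 − 10 − 18 + 30 + 18 = +22 dBu.

+22 dBu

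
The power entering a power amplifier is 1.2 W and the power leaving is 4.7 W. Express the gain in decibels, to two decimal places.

Power ratio → dB uses the 10·log₁₀ form:
10·log₁₀(4.7/1.2) = 10·log₁₀(3.917) = 5.93 dB.

5.93 dB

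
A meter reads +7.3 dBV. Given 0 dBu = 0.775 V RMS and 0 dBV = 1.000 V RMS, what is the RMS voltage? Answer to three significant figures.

V = 1.000 V × 10^(+7.3/20).
= 1.000 × 2.317 = 2.32 V.

2.32 V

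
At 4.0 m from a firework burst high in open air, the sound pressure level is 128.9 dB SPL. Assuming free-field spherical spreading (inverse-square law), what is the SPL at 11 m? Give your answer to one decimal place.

120.1 dB SPL

For a point source in a free field, ΔL = −20·log₁₀(d₂/d₁).
ΔL = −20·log₁₀(11/4.0) = -8.79 dB, so L₂ = 128.9 + (-8.79) = 120.1 dB SPL.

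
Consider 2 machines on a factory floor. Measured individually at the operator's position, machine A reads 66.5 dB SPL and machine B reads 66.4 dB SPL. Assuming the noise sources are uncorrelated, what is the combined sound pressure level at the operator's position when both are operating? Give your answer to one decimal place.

Uncorrelated sources add in intensity (power), not in dB.
L_total = 10·log₁₀(10^(66.5/10) + 10^(66.4/10)) = 10·log₁₀(8832000) = 69.5 dB SPL.

69.5 dB SPL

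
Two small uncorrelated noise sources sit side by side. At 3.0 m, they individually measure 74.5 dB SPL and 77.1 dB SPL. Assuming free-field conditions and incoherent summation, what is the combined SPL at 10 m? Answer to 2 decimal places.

68.54 dB SPL

Combined at 3.0 m: 10·log₁₀(10^(74.5/10)+10^(77.1/10)) = 79.002 dB SPL.
Then apply −20·log₁₀(10/3.0) = -10.458 dB → 68.54 dB SPL.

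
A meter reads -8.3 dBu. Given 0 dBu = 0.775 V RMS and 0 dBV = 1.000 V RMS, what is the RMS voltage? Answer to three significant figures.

V = 0.775 V × 10^(-8.3/20).
= 0.775 × 0.3846 = 0.298 V.

0.298 V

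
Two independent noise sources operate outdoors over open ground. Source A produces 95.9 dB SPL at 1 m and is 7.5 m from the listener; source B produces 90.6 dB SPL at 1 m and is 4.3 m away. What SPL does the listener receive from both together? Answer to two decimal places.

81.18 dB SPL

At the listener: L_A = 95.9 − 20·log₁₀(7.5) = 78.399 dB; L_B = 90.6 − 20·log₁₀(4.3) = 77.931 dB.
Combined: 10·log₁₀(10^(78.399/10)+10^(77.931/10)) = 81.18 dB SPL.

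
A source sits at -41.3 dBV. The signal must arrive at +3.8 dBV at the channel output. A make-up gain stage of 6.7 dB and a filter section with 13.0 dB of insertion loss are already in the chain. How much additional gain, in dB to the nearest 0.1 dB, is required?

51.4 dB

The required make-up gain is the shortfall in the dB sum.
G = +3.8 − (-41.3) − 6.7 + 13.0 = 51.4 dB.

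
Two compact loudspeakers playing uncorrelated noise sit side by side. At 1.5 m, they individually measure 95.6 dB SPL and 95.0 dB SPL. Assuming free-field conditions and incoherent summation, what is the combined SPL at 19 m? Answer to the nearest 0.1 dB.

76.3 dB SPL

Combined at 1.5 m: 10·log₁₀(10^(95.6/10)+10^(95.0/10)) = 98.32 dB SPL.
Then apply −20·log₁₀(19/1.5) = -22.05 dB → 76.3 dB SPL.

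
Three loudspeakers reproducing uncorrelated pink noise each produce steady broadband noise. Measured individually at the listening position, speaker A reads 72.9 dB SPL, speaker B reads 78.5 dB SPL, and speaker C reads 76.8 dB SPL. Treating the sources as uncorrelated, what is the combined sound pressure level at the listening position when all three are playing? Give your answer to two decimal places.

81.40 dB SPL

Uncorrelated sources add in intensity (power), not in dB.
L_total = 10·log₁₀(10^(72.9/10) + 10^(78.5/10) + 10^(76.8/10)) = 10·log₁₀(138200000) = 81.40 dB SPL.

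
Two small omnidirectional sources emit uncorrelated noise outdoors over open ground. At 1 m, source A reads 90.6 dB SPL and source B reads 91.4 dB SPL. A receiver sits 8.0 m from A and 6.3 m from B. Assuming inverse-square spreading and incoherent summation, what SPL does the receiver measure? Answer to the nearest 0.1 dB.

At the listener: L_A = 90.6 − 20·log₁₀(8.0) = 72.54 dB; L_B = 91.4 − 20·log₁₀(6.3) = 75.41 dB.
Combined: 10·log₁₀(10^(72.54/10)+10^(75.41/10)) = 77.2 dB SPL.

77.2 dB SPL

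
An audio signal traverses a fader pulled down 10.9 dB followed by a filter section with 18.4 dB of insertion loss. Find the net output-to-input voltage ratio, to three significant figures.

0.0343

Net gain = (−10.9) + (−18.4) = -29.3 dB.
Voltage ratio = 10^(-29.3/20) = 0.0343.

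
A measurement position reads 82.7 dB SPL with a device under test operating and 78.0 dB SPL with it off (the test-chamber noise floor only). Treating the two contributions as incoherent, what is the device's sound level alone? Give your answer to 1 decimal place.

Background correction is a power subtraction:
L_src = 10·log₁₀(10^(82.7/10) − 10^(78.0/10)) = 10·log₁₀(123100000) = 80.9 dB SPL.

80.9 dB SPL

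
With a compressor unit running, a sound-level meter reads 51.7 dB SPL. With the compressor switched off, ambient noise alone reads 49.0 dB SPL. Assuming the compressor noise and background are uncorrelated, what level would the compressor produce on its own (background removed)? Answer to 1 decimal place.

48.4 dB SPL

Background correction is a power subtraction:
L_src = 10·log₁₀(10^(51.7/10) − 10^(49.0/10)) = 10·log₁₀(68480) = 48.4 dB SPL.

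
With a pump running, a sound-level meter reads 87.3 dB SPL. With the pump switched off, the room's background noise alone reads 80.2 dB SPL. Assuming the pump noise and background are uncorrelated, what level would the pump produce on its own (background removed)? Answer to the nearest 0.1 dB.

Background correction is a power subtraction:
L_src = 10·log₁₀(10^(87.3/10) − 10^(80.2/10)) = 10·log₁₀(432300000) = 86.4 dB SPL.

86.4 dB SPL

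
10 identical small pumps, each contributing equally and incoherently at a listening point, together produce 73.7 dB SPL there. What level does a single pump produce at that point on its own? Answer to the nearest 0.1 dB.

63.7 dB SPL

10 equal incoherent sources add 10·log₁₀(10) = 10.00 dB over one source.
L_one = 73.7 − 10.00 = 63.7 dB SPL.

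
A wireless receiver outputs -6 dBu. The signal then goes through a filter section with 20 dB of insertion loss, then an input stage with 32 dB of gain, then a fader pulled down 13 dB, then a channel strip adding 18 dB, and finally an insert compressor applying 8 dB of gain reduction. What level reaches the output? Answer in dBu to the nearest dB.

In dB, series stages simply add:
-6 − 20 + 32 − 13 + 18 − 8 = +3 dBu.

+3 dBu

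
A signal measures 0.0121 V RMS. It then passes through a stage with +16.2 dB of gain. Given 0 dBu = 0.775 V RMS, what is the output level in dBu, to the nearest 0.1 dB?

Input level: 20·log₁₀(0.0121/0.775) = -36.13 dBu.
Output: -36.13 + 16.2 = -19.9 dBu.

-19.9 dBu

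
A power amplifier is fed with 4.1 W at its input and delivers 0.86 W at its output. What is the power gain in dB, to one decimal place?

Power ratio → dB uses the 10·log₁₀ form:
10·log₁₀(0.86/4.1) = 10·log₁₀(0.2098) = -6.8 dB.

-6.8 dB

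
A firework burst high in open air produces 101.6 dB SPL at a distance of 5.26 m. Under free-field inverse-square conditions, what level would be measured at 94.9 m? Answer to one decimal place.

76.5 dB SPL

For a point source in a free field, ΔL = −20·log₁₀(d₂/d₁).
ΔL = −20·log₁₀(94.9/5.26) = -25.13 dB, so L₂ = 101.6 + (-25.13) = 76.5 dB SPL.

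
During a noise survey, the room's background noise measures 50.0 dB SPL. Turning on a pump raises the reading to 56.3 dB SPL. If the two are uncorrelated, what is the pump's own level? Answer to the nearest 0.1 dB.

Remove the background by subtracting linear intensities:
L_src = 10·log₁₀(10^(56.3/10) − 10^(50.0/10)) = 10·log₁₀(326600) = 55.1 dB SPL.

55.1 dB SPL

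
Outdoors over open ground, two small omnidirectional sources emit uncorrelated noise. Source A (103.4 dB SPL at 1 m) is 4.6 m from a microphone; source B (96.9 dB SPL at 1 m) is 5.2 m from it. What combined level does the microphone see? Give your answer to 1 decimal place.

At the listener: L_A = 103.4 − 20·log₁₀(4.6) = 90.14 dB; L_B = 96.9 − 20·log₁₀(5.2) = 82.58 dB.
Combined: 10·log₁₀(10^(90.14/10)+10^(82.58/10)) = 90.8 dB SPL.

90.8 dB SPL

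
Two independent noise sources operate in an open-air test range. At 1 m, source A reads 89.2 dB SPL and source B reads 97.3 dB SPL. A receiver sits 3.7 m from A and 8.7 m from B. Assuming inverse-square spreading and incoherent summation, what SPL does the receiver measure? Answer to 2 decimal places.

At the listener: L_A = 89.2 − 20·log₁₀(3.7) = 77.836 dB; L_B = 97.3 − 20·log₁₀(8.7) = 78.510 dB.
Combined: 10·log₁₀(10^(77.836/10)+10^(78.510/10)) = 81.20 dB SPL.

81.20 dB SPL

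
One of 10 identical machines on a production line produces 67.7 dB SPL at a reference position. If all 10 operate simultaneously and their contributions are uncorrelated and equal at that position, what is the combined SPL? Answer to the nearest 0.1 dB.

10 equal incoherent sources raise the level by 10·log₁₀(10) = 10.00 dB.
L_total = 67.7 + 10.00 = 77.7 dB SPL.

77.7 dB SPL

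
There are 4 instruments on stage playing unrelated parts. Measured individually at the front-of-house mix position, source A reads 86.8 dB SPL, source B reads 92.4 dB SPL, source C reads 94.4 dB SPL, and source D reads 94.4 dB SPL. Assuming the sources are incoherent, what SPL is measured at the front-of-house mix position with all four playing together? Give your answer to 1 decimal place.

Incoherent sources sum as intensities:
L_total = 10·log₁₀(10^(86.8/10) + 10^(92.4/10) + 10^(94.4/10) + 10^(94.4/10)) = 10·log₁₀(7725000000) = 98.9 dB SPL.

98.9 dB SPL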